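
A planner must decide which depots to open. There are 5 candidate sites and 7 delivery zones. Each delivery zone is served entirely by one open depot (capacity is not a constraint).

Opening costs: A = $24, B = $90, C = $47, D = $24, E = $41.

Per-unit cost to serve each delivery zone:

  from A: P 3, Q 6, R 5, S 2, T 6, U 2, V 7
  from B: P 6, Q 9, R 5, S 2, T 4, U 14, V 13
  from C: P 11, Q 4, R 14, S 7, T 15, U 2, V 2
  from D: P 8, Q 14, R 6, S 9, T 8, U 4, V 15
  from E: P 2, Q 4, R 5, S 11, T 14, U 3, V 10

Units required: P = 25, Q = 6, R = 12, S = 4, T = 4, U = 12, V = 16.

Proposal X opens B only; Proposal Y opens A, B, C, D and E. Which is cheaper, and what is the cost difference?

Proposal Y is cheaper by 314.

Proposal X: {B}: P→B 6·25=150, Q→B 9·6=54, R→B 5·12=60, S→B 2·4=8, T→B 4·4=16, U→B 14·12=168, V→B 13·16=208. Service 664; fixed 90; total 754.
Proposal Y: {A, B, C, D, E}: P→E 2·25=50, Q→C 4·6=24, R→A 5·12=60, S→A 2·4=8, T→B 4·4=16, U→A 2·12=24, V→C 2·16=32. Service 214; fixed 226; total 440.
Difference: |754 − 440| = 314.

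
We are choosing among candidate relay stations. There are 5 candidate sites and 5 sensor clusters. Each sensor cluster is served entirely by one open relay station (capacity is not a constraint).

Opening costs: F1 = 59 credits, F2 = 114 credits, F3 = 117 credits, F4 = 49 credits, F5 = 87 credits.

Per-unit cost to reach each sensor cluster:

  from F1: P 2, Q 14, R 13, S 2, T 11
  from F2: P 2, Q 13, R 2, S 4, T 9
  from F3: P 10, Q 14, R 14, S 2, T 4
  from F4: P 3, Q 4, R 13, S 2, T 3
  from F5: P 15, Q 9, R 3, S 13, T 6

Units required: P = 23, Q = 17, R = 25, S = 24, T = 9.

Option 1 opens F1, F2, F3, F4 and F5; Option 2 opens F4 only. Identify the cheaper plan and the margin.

Option 1: {F1, F2, F3, F4, F5}: P→F1 2·23=46, Q→F4 4·17=68, R→F2 2·25=50, S→F1 2·24=48, T→F4 3·9=27. Service 239; fixed 426; total 665.
Option 2: {F4}: P→F4 3·23=69, Q→F4 4·17=68, R→F4 13·25=325, S→F4 2·24=48, T→F4 3·9=27. Service 537; fixed 49; total 586.
Difference: |665 − 586| = 79.

Option 2 is cheaper by 79.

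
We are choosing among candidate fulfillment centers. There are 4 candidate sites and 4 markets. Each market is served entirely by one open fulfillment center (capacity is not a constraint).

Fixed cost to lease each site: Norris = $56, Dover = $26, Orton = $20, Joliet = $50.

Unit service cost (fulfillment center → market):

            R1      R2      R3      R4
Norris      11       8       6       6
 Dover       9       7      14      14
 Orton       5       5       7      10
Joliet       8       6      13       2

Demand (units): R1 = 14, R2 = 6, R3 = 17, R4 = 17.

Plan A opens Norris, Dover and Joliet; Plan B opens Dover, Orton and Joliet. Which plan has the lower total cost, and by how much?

Plan B is cheaper by 67.

Plan A: {Norris, Dover, Joliet}: R1→Joliet 8·14=112, R2→Joliet 6·6=36, R3→Norris 6·17=102, R4→Joliet 2·17=34. Service 284; fixed 132; total 416.
Plan B: {Dover, Orton, Joliet}: R1→Orton 5·14=70, R2→Orton 5·6=30, R3→Orton 7·17=119, R4→Joliet 2·17=34. Service 253; fixed 96; total 349.
Difference: |416 − 349| = 67.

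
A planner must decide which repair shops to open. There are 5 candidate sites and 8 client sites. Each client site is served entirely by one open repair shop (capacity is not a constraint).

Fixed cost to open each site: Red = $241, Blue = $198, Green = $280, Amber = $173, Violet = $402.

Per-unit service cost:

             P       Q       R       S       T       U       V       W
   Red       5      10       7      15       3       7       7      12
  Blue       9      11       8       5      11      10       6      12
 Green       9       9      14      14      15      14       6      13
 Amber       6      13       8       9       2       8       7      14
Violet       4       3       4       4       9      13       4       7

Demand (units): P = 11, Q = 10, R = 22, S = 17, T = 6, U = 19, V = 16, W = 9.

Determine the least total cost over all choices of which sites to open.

Minimum total cost: 1060

For any fixed open set, each client site goes to its cheapest open site; total = fixed + service.
{Violet}: P→Violet 4·11=44, Q→Violet 3·10=30, R→Violet 4·22=88, S→Violet 4·17=68, T→Violet 9·6=54, U→Violet 13·19=247, V→Violet 4·16=64, W→Violet 7·9=63. Service 658; fixed 402; total 1060.
{Amber, Violet}: service 521 + fixed 575 = 1096
{Amber}: service 927 + fixed 173 = 1100
{Red, Blue, Green, Amber, Violet}: P→Violet 4·11=44, Q→Violet 3·10=30, R→Violet 4·22=88, S→Violet 4·17=68, T→Amber 2·6=12, U→Red 7·19=133, V→Violet 4·16=64, W→Violet 7·9=63. Service 502; fixed 1294; total 1796.
No other subset beats 1060.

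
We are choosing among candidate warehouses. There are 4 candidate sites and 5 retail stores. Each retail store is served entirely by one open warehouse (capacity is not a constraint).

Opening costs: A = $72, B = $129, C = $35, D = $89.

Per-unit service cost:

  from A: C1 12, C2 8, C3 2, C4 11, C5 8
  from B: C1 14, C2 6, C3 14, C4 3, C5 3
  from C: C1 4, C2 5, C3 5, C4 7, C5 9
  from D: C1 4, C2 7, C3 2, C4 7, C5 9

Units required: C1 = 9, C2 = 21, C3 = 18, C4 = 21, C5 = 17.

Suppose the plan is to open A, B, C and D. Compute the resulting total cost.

Total cost: 616

Each retail store is assigned to its cheapest site among the open ones.
{A, B, C, D}: C1→C 4·9=36, C2→C 5·21=105, C3→A 2·18=36, C4→B 3·21=63, C5→B 3·17=51. Service 291; fixed 325; total 616.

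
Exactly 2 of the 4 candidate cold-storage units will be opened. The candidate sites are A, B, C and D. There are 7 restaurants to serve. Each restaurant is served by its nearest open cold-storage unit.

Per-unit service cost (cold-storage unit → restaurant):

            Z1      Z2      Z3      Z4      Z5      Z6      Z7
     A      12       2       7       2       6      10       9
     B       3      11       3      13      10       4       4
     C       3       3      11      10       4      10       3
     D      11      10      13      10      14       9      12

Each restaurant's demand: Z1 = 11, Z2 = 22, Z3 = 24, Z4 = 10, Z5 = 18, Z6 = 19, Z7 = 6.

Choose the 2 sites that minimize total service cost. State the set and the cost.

With exactly 2 open, each restaurant uses its cheapest among the chosen.
{A, B}: Z1→B 3·11=33, Z2→A 2·22=44, Z3→B 3·24=72, Z4→A 2·10=20, Z5→A 6·18=108, Z6→B 4·19=76, Z7→B 4·6=24. Service cost 377.
{B, C}: service cost 437
{A, C}: service cost 545
Among all 6 size-2 choices, {A, B} is lowest.

Choose A and B; total service cost 377.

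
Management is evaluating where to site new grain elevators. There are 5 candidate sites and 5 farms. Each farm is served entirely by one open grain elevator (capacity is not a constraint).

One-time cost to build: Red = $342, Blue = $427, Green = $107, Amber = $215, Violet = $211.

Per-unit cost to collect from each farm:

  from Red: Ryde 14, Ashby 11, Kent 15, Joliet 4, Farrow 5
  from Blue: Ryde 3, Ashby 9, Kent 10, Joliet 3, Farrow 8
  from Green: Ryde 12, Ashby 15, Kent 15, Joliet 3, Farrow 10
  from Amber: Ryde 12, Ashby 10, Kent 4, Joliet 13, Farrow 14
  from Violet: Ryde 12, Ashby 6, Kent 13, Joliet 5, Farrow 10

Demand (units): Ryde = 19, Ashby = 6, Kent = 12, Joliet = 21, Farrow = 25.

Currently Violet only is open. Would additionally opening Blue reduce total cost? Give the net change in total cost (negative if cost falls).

Current service cost with {Violet}: 775.
Adding Blue: each farm re-picks its cheapest; new service cost 476, saving 299.
Extra fixed cost: 427. Net change = 427 − 299 = 128.
(Totals: 986 → 1114.)

No — net change +128 (cost rises by 128).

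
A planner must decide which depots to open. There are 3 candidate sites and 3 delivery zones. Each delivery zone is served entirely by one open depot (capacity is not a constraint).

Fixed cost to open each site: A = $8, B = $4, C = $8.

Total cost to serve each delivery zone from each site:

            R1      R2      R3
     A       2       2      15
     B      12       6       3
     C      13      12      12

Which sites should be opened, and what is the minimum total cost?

Open A and B; minimum total cost 19.

For any fixed open set, each delivery zone goes to its cheapest open site; total = fixed + service.
{A, B}: R1→A 2, R2→A 2, R3→B 3. Service 7; fixed 12; total 19.
{B}: R1→B 12, R2→B 6, R3→B 3. Service 21; fixed 4; total 25.
{A}: R1→A 2, R2→A 2, R3→A 15. Service 19; fixed 8; total 27.
{A, B, C}: service 7 + fixed 20 = 27
(All 7 nonempty subsets were checked; A and B is lowest.)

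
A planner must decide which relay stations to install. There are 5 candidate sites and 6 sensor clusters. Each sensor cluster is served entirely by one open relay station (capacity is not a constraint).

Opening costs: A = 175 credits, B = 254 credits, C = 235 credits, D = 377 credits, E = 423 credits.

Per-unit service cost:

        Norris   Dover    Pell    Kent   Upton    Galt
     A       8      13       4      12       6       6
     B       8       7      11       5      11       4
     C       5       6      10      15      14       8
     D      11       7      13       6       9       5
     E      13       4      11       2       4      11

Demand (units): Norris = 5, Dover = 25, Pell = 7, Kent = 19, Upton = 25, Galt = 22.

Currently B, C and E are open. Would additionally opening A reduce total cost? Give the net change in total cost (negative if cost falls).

No — net change +133 (cost rises by 133).

Current service cost with {B, C, E}: 421.
Adding A: each sensor cluster re-picks its cheapest; new service cost 379, saving 42.
Extra fixed cost: 175. Net change = 175 − 42 = 133.
(Totals: 1333 → 1466.)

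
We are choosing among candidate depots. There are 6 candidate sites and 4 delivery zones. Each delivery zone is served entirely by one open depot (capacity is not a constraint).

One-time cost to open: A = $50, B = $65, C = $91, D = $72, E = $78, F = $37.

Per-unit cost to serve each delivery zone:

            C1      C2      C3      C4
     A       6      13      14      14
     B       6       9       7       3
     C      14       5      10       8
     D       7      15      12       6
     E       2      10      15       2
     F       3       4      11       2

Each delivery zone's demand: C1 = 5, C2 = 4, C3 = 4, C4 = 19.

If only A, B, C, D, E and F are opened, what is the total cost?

Each delivery zone is assigned to its cheapest site among the open ones.
{A, B, C, D, E, F}: C1→E 2·5=10, C2→F 4·4=16, C3→B 7·4=28, C4→E 2·19=38. Service 92; fixed 393; total 485.

Total cost: 485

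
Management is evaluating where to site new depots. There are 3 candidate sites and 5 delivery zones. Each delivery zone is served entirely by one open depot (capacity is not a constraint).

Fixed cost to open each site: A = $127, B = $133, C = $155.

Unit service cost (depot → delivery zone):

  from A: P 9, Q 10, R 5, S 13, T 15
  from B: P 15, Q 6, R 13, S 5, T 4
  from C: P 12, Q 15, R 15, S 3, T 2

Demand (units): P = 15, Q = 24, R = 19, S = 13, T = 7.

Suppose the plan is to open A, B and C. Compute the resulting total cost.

Total cost: 842

Each delivery zone is assigned to its cheapest site among the open ones.
{A, B, C}: P→A 9·15=135, Q→B 6·24=144, R→A 5·19=95, S→C 3·13=39, T→C 2·7=14. Service 427; fixed 415; total 842.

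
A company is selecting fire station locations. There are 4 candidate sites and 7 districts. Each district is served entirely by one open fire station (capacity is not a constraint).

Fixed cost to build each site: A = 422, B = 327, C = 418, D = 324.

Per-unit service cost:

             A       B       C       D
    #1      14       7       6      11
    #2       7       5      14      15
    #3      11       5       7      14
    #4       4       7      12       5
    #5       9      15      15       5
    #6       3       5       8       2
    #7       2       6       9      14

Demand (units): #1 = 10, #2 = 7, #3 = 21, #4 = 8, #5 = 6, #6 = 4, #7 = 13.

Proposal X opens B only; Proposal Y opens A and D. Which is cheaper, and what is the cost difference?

Proposal X: {B}: #1→B 7·10=70, #2→B 5·7=35, #3→B 5·21=105, #4→B 7·8=56, #5→B 15·6=90, #6→B 5·4=20, #7→B 6·13=78. Service 454; fixed 327; total 781.
Proposal Y: {A, D}: #1→D 11·10=110, #2→A 7·7=49, #3→A 11·21=231, #4→A 4·8=32, #5→D 5·6=30, #6→D 2·4=8, #7→A 2·13=26. Service 486; fixed 746; total 1232.
Difference: |781 − 1232| = 451.

Proposal X is cheaper by 451.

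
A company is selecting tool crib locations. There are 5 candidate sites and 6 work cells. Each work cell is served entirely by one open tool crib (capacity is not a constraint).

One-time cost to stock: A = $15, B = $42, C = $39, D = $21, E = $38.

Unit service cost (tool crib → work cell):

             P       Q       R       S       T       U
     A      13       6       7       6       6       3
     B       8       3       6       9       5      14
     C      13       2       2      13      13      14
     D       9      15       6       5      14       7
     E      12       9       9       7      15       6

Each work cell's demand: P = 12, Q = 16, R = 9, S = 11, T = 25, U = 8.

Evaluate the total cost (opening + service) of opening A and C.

Total cost: 500

Each work cell is assigned to its cheapest site among the open ones.
{A, C}: P→A 13·12=156, Q→C 2·16=32, R→C 2·9=18, S→A 6·11=66, T→A 6·25=150, U→A 3·8=24. Service 446; fixed 54; total 500.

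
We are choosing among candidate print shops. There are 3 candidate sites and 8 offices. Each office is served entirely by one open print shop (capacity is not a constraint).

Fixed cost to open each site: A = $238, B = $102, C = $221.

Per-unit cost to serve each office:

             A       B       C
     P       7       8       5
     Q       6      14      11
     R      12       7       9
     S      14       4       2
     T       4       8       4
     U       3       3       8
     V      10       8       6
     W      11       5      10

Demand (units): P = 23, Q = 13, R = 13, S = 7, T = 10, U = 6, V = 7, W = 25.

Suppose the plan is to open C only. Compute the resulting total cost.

Each office is assigned to its cheapest site among the open ones.
{C}: P→C 5·23=115, Q→C 11·13=143, R→C 9·13=117, S→C 2·7=14, T→C 4·10=40, U→C 8·6=48, V→C 6·7=42, W→C 10·25=250. Service 769; fixed 221; total 990.

Total cost: 990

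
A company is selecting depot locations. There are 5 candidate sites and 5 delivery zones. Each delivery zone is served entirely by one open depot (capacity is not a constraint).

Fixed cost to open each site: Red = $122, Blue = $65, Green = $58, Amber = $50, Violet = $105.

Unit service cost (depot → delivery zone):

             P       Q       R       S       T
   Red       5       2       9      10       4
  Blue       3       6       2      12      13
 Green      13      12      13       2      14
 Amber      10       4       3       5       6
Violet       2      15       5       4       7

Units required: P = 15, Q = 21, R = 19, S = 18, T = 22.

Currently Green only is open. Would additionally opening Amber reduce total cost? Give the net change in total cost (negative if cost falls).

Yes — net change −529 (cost falls by 529).

Current service cost with {Green}: 1038.
Adding Amber: each delivery zone re-picks its cheapest; new service cost 459, saving 579.
Extra fixed cost: 50. Net change = 50 − 579 = -529.
(Totals: 1096 → 567.)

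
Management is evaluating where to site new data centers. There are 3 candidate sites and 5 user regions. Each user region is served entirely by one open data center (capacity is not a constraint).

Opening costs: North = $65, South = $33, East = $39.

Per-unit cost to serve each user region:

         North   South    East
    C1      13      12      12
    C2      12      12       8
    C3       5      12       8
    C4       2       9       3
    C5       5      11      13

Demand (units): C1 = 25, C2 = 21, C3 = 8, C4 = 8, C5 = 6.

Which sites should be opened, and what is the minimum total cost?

For any fixed open set, each user region goes to its cheapest open site; total = fixed + service.
{North, East}: C1→East 12·25=300, C2→East 8·21=168, C3→North 5·8=40, C4→North 2·8=16, C5→North 5·6=30. Service 554; fixed 104; total 658.
{East}: C1→East 12·25=300, C2→East 8·21=168, C3→East 8·8=64, C4→East 3·8=24, C5→East 13·6=78. Service 634; fixed 39; total 673.
{North, South, East}: service 554 + fixed 137 = 691
{South}: C1→South 12·25=300, C2→South 12·21=252, C3→South 12·8=96, C4→South 9·8=72, C5→South 11·6=66. Service 786; fixed 33; total 819.
No other subset beats 658.

Open North and East; minimum total cost 658.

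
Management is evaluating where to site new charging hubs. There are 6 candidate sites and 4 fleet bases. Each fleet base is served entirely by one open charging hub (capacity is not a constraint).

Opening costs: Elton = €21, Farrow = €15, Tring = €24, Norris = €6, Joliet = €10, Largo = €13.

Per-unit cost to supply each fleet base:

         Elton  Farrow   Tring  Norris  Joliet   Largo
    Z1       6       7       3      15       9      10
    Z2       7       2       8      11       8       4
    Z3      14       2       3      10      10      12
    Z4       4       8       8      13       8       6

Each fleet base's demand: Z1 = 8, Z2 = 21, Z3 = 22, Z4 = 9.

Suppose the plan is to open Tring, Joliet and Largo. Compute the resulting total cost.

Total cost: 275

Each fleet base is assigned to its cheapest site among the open ones.
{Tring, Joliet, Largo}: Z1→Tring 3·8=24, Z2→Largo 4·21=84, Z3→Tring 3·22=66, Z4→Largo 6·9=54. Service 228; fixed 47; total 275.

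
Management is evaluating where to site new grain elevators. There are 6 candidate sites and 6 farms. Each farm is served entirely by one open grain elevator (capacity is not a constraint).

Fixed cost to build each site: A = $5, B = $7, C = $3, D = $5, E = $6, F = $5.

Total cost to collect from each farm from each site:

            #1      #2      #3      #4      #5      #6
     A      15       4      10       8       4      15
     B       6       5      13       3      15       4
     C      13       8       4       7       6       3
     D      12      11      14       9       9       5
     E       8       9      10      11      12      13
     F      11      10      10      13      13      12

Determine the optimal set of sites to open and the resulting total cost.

For any fixed open set, each farm goes to its cheapest open site; total = fixed + service.
{B, C}: #1→B 6, #2→B 5, #3→C 4, #4→B 3, #5→C 6, #6→C 3. Service 27; fixed 10; total 37.
{A, B, C}: #1→B 6, #2→A 4, #3→C 4, #4→B 3, #5→A 4, #6→C 3. Service 24; fixed 15; total 39.
{B, C, D}: #1→B 6, #2→B 5, #3→C 4, #4→B 3, #5→C 6, #6→C 3. Service 27; fixed 15; total 42.
{A, B, C, D, E, F}: #1→B 6, #2→A 4, #3→C 4, #4→B 3, #5→A 4, #6→C 3. Service 24; fixed 31; total 55.
No other subset beats 37.

Open B and C; minimum total cost 37.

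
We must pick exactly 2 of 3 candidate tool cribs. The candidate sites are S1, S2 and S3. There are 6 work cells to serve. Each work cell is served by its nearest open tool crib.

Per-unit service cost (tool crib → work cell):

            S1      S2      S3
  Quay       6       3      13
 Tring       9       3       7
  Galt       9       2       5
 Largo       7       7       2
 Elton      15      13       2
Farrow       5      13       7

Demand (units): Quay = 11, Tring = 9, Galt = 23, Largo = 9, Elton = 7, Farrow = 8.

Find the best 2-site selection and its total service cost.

Choose S2 and S3; total service cost 194.

With exactly 2 open, each work cell uses its cheapest among the chosen.
{S2, S3}: Quay→S2 3·11=33, Tring→S2 3·9=27, Galt→S2 2·23=46, Largo→S3 2·9=18, Elton→S3 2·7=14, Farrow→S3 7·8=56. Service cost 194.
{S1, S2}: service cost 300
{S1, S3}: service cost 316
Among all 3 size-2 choices, {S2, S3} is lowest.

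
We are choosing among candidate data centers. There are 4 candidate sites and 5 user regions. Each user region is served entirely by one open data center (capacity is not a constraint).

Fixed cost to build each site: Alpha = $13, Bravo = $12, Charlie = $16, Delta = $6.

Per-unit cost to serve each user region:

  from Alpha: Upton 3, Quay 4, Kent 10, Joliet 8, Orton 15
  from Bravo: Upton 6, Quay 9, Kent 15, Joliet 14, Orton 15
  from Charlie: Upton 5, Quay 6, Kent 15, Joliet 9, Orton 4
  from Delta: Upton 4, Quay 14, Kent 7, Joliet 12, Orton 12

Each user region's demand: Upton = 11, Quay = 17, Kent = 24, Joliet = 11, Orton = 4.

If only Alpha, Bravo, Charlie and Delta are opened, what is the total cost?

Total cost: 420

Each user region is assigned to its cheapest site among the open ones.
{Alpha, Bravo, Charlie, Delta}: Upton→Alpha 3·11=33, Quay→Alpha 4·17=68, Kent→Delta 7·24=168, Joliet→Alpha 8·11=88, Orton→Charlie 4·4=16. Service 373; fixed 47; total 420.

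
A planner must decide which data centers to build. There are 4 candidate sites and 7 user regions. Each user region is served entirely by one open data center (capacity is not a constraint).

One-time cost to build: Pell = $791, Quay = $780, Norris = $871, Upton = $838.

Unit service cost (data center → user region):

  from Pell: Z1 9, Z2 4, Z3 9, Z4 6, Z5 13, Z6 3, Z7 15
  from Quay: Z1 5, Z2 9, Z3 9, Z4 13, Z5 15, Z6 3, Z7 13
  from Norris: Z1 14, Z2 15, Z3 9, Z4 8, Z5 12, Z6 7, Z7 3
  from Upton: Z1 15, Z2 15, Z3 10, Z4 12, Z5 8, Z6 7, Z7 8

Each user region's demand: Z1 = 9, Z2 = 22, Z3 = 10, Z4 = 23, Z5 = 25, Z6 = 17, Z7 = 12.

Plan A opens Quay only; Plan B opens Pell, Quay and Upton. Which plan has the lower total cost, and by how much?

Plan A: {Quay}: Z1→Quay 5·9=45, Z2→Quay 9·22=198, Z3→Quay 9·10=90, Z4→Quay 13·23=299, Z5→Quay 15·25=375, Z6→Quay 3·17=51, Z7→Quay 13·12=156. Service 1214; fixed 780; total 1994.
Plan B: {Pell, Quay, Upton}: Z1→Quay 5·9=45, Z2→Pell 4·22=88, Z3→Pell 9·10=90, Z4→Pell 6·23=138, Z5→Upton 8·25=200, Z6→Pell 3·17=51, Z7→Upton 8·12=96. Service 708; fixed 2409; total 3117.
Difference: |1994 − 3117| = 1123.

Plan A is cheaper by 1123.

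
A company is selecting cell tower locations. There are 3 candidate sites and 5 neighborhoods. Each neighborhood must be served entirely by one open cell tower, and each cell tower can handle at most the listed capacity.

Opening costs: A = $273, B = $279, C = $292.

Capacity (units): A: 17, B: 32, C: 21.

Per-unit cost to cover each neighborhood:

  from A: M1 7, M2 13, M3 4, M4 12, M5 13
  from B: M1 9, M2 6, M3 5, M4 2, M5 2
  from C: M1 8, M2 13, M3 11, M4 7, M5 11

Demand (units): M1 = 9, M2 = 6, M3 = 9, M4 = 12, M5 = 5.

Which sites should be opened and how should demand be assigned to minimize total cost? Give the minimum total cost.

Minimum total cost: 730

Open {A, B}: M1→A 7·9=63, M2→B 6·6=36, M3→B 5·9=45, M4→B 2·12=24, M5→B 2·5=10.
Loads: A carries 9/17, B carries 32/32. Service 178; fixed 552; total 730.
Next best feasible plan costs 739.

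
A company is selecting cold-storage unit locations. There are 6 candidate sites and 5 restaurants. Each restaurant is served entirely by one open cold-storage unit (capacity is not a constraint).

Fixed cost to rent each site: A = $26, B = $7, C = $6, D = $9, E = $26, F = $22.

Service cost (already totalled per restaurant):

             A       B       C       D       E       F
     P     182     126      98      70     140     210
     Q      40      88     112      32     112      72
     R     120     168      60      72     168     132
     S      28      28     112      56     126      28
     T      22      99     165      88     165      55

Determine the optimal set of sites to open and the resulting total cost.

For any fixed open set, each restaurant goes to its cheapest open site; total = fixed + service.
{A, C, D}: P→D 70, Q→D 32, R→C 60, S→A 28, T→A 22. Service 212; fixed 41; total 253.
{A, D}: service 224 + fixed 35 = 259
{A, B, C, D}: service 212 + fixed 48 = 260
{A, B, C, D, E, F}: P→D 70, Q→D 32, R→C 60, S→A 28, T→A 22. Service 212; fixed 96; total 308.
No other subset beats 253.

Open A, C and D; minimum total cost 253.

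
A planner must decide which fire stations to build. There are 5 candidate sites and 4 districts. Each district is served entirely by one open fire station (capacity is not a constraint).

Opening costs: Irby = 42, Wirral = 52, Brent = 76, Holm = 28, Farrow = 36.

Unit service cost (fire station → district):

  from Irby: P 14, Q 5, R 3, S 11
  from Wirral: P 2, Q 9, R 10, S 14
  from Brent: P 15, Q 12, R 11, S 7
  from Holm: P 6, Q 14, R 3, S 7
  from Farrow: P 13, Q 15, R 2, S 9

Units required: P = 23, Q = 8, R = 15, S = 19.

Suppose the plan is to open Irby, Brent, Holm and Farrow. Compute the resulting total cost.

Total cost: 523

Each district is assigned to its cheapest site among the open ones.
{Irby, Brent, Holm, Farrow}: P→Holm 6·23=138, Q→Irby 5·8=40, R→Farrow 2·15=30, S→Brent 7·19=133. Service 341; fixed 182; total 523.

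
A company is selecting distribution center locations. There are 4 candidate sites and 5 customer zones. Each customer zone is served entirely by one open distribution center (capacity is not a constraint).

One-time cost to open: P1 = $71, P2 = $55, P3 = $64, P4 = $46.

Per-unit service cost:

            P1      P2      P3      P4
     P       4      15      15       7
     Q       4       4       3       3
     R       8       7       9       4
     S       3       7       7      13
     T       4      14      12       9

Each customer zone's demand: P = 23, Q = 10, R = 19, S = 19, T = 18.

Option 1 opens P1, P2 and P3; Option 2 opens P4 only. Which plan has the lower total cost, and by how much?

Option 1 is cheaper by 148.

Option 1: {P1, P2, P3}: P→P1 4·23=92, Q→P3 3·10=30, R→P2 7·19=133, S→P1 3·19=57, T→P1 4·18=72. Service 384; fixed 190; total 574.
Option 2: {P4}: P→P4 7·23=161, Q→P4 3·10=30, R→P4 4·19=76, S→P4 13·19=247, T→P4 9·18=162. Service 676; fixed 46; total 722.
Difference: |574 − 722| = 148.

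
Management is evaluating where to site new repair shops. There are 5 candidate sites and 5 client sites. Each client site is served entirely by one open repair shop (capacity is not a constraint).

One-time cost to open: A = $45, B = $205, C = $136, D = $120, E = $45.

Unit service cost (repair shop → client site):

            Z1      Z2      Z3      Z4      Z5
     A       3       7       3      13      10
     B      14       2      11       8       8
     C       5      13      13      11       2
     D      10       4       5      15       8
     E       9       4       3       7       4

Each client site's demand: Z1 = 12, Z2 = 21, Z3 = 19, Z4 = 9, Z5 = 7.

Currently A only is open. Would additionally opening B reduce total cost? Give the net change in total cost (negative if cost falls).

Current service cost with {A}: 427.
Adding B: each client site re-picks its cheapest; new service cost 263, saving 164.
Extra fixed cost: 205. Net change = 205 − 164 = 41.
(Totals: 472 → 513.)

No — net change +41 (cost rises by 41).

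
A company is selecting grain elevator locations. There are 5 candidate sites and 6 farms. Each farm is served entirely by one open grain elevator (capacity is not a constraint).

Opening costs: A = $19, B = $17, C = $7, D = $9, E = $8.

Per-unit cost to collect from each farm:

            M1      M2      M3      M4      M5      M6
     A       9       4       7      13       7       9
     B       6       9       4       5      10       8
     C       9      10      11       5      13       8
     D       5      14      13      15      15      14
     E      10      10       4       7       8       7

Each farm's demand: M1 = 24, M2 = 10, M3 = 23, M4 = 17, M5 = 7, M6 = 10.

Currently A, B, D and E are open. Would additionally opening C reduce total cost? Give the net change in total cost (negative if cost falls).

No — net change +7 (cost rises by 7).

Current service cost with {A, B, D, E}: 456.
Adding C: each farm re-picks its cheapest; new service cost 456, saving 0.
Extra fixed cost: 7. Net change = 7 − 0 = 7.
(Totals: 509 → 516.)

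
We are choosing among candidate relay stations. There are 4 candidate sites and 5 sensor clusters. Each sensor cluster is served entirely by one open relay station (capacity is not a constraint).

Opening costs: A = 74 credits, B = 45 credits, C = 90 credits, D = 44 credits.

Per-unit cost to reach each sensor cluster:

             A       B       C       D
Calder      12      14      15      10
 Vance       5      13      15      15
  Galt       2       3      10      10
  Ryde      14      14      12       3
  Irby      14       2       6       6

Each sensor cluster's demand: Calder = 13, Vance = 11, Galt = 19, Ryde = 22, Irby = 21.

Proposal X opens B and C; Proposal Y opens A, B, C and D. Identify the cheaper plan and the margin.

Proposal X: {B, C}: Calder→B 14·13=182, Vance→B 13·11=143, Galt→B 3·19=57, Ryde→C 12·22=264, Irby→B 2·21=42. Service 688; fixed 135; total 823.
Proposal Y: {A, B, C, D}: Calder→D 10·13=130, Vance→A 5·11=55, Galt→A 2·19=38, Ryde→D 3·22=66, Irby→B 2·21=42. Service 331; fixed 253; total 584.
Difference: |823 − 584| = 239.

Proposal Y is cheaper by 239.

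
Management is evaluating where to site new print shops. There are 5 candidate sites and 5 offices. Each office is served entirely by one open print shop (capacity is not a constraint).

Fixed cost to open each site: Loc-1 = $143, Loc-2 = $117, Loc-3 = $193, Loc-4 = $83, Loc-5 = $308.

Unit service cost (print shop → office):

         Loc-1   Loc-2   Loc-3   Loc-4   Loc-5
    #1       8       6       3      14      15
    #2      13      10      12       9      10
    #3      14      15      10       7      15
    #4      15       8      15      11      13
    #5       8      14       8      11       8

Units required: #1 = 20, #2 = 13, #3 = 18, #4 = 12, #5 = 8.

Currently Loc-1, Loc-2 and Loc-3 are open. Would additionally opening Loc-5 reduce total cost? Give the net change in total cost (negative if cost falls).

Current service cost with {Loc-1, Loc-2, Loc-3}: 530.
Adding Loc-5: each office re-picks its cheapest; new service cost 530, saving 0.
Extra fixed cost: 308. Net change = 308 − 0 = 308.
(Totals: 983 → 1291.)

No — net change +308 (cost rises by 308).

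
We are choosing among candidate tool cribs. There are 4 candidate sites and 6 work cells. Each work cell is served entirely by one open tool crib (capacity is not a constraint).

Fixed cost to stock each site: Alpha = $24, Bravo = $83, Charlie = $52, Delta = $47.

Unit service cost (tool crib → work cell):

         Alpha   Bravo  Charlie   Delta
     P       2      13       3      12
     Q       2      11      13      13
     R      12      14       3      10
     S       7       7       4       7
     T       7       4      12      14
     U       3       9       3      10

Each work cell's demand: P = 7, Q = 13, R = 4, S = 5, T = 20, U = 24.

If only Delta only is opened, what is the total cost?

Total cost: 895

Each work cell is assigned to its cheapest site among the open ones.
{Delta}: P→Delta 12·7=84, Q→Delta 13·13=169, R→Delta 10·4=40, S→Delta 7·5=35, T→Delta 14·20=280, U→Delta 10·24=240. Service 848; fixed 47; total 895.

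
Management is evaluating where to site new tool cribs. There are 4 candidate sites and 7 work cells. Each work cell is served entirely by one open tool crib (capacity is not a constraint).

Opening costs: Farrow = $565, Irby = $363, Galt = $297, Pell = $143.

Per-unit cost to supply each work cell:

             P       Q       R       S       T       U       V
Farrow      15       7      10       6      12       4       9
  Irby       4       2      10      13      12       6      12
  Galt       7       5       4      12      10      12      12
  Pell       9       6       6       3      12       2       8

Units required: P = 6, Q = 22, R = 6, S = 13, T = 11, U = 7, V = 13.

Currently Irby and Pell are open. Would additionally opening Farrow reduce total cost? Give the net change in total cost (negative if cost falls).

No — net change +565 (cost rises by 565).

Current service cost with {Irby, Pell}: 393.
Adding Farrow: each work cell re-picks its cheapest; new service cost 393, saving 0.
Extra fixed cost: 565. Net change = 565 − 0 = 565.
(Totals: 899 → 1464.)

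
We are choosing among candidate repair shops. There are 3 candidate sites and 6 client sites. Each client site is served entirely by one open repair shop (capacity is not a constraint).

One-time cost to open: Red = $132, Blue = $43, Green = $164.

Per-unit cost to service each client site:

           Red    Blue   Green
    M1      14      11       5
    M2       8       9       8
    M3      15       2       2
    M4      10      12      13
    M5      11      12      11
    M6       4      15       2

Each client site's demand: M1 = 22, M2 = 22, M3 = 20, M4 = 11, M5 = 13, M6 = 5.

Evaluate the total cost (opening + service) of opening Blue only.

Total cost: 886

Each client site is assigned to its cheapest site among the open ones.
{Blue}: M1→Blue 11·22=242, M2→Blue 9·22=198, M3→Blue 2·20=40, M4→Blue 12·11=132, M5→Blue 12·13=156, M6→Blue 15·5=75. Service 843; fixed 43; total 886.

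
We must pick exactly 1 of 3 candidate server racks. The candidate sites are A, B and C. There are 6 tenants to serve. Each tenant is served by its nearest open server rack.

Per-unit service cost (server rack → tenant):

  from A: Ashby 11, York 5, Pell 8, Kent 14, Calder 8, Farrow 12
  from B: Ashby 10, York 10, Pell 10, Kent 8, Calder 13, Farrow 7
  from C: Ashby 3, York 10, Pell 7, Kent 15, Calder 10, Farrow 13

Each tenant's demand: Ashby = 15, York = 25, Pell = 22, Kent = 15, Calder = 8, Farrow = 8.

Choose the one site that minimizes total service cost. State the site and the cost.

With exactly 1 open, each tenant uses its cheapest among the chosen.
{A}: Ashby→A 11·15=165, York→A 5·25=125, Pell→A 8·22=176, Kent→A 14·15=210, Calder→A 8·8=64, Farrow→A 12·8=96. Service cost 836.
{C}: service cost 858
{B}: service cost 900
Among all 3 size-1 choices, {A} is lowest.

Choose A only; total service cost 836.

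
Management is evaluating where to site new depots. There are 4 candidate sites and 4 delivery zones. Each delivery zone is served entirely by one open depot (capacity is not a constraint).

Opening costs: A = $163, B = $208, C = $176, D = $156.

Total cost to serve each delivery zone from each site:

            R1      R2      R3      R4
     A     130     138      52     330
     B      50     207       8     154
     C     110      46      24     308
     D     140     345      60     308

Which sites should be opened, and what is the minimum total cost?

For any fixed open set, each delivery zone goes to its cheapest open site; total = fixed + service.
{B}: R1→B 50, R2→B 207, R3→B 8, R4→B 154. Service 419; fixed 208; total 627.
{B, C}: service 258 + fixed 384 = 642
{C}: service 488 + fixed 176 = 664
{A, B, C, D}: R1→B 50, R2→C 46, R3→B 8, R4→B 154. Service 258; fixed 703; total 961.
No other subset beats 627.

Open B only; minimum total cost 627.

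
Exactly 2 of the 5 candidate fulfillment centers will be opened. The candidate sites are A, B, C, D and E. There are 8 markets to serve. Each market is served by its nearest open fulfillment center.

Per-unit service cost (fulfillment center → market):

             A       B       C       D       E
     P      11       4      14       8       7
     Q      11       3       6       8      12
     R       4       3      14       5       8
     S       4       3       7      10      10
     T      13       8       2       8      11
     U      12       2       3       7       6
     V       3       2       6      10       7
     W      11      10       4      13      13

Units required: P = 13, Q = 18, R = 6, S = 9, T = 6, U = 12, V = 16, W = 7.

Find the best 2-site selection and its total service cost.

With exactly 2 open, each market uses its cheapest among the chosen.
{B, C}: P→B 4·13=52, Q→B 3·18=54, R→B 3·6=18, S→B 3·9=27, T→C 2·6=12, U→B 2·12=24, V→B 2·16=32, W→C 4·7=28. Service cost 247.
{A, B}: service cost 325
{B, D}: service cost 325
Among all 10 size-2 choices, {B, C} is lowest.

Choose B and C; total service cost 247.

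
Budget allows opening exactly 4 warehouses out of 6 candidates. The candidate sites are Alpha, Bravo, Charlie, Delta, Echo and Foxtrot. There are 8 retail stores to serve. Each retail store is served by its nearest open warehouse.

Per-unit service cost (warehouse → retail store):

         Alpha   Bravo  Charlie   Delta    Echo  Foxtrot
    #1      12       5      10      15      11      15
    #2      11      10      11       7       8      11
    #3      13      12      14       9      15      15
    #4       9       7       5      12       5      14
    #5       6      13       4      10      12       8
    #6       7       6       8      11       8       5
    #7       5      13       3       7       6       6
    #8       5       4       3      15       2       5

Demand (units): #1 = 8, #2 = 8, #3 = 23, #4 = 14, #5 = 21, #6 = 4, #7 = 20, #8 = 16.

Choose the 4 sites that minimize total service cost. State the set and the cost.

Choose Bravo, Charlie, Delta and Echo; total service cost 573.

With exactly 4 open, each retail store uses its cheapest among the chosen.
{Bravo, Charlie, Delta, Echo}: #1→Bravo 5·8=40, #2→Delta 7·8=56, #3→Delta 9·23=207, #4→Charlie 5·14=70, #5→Charlie 4·21=84, #6→Bravo 6·4=24, #7→Charlie 3·20=60, #8→Echo 2·16=32. Service cost 573.
{Bravo, Charlie, Delta, Foxtrot}: service cost 585
{Alpha, Bravo, Charlie, Delta}: service cost 589
Among all 15 size-4 choices, {Bravo, Charlie, Delta, Echo} is lowest.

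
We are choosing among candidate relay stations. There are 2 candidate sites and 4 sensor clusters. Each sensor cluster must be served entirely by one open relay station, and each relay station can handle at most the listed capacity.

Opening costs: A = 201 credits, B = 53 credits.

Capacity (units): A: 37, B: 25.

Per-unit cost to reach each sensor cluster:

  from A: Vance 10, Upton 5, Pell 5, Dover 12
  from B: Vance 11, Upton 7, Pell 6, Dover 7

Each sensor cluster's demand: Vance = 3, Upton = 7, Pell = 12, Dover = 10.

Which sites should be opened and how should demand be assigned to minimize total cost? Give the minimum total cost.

Open {A}: Vance→A 10·3=30, Upton→A 5·7=35, Pell→A 5·12=60, Dover→A 12·10=120.
Loads: A carries 32/37. Service 245; fixed 201; total 446.
Next best feasible plan costs 449.

Minimum total cost: 446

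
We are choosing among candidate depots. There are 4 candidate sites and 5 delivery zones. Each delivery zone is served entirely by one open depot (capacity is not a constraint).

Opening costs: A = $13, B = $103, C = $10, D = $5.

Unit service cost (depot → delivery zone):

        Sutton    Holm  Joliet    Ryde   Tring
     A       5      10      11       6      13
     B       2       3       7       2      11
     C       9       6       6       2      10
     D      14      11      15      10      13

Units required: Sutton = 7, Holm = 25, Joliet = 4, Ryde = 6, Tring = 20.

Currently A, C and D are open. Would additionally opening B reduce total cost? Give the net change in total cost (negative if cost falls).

No — net change +7 (cost rises by 7).

Current service cost with {A, C, D}: 421.
Adding B: each delivery zone re-picks its cheapest; new service cost 325, saving 96.
Extra fixed cost: 103. Net change = 103 − 96 = 7.
(Totals: 449 → 456.)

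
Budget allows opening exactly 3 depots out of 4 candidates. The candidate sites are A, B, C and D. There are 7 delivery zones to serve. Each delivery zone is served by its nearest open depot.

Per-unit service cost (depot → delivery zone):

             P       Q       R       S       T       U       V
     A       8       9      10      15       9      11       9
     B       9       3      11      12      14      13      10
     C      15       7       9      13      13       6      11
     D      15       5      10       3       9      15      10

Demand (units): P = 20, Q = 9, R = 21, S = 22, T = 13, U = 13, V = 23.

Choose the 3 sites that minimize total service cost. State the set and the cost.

With exactly 3 open, each delivery zone uses its cheapest among the chosen.
{A, C, D}: P→A 8·20=160, Q→D 5·9=45, R→C 9·21=189, S→D 3·22=66, T→A 9·13=117, U→C 6·13=78, V→A 9·23=207. Service cost 862.
{B, C, D}: service cost 887
{A, B, D}: service cost 930
Among all 4 size-3 choices, {A, C, D} is lowest.

Choose A, C and D; total service cost 862.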